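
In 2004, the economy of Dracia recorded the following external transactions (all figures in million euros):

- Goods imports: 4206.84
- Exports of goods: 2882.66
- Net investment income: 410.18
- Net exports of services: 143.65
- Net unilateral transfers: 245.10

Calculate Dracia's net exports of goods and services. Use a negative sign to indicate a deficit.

Goods balance = 2882.66 - 4206.84 = -1324.18
Services balance = 143.65
Trade balance (goods + services) = -1324.18 + 143.65 = -1180.53

-1180.53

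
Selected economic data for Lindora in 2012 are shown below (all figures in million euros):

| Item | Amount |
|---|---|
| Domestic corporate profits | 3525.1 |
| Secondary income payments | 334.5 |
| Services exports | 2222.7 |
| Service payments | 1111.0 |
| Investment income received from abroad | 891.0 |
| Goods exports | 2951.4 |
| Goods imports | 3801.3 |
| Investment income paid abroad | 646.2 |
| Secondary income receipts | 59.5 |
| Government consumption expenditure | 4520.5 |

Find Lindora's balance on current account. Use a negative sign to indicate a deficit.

Goods balance = 2951.4 - 3801.3 = -849.9
Services balance = 2222.7 - 1111.0 = 1111.7
Trade balance (goods + services) = -849.9 + 1111.7 = 261.8
Net primary income = 891.0 - 646.2 = 244.8
Net secondary income = 59.5 - 334.5 = -275.0
Current account = 261.8 + 244.8 + (-275.0) = 231.6

231.6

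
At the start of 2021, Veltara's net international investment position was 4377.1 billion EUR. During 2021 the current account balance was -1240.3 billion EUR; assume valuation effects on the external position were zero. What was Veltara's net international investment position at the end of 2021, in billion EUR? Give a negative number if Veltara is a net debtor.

3136.8

With no valuation effects, change in NIIP = current account = -1240.3
End-of-year NIIP = 4377.1 + (-1240.3) = 3136.8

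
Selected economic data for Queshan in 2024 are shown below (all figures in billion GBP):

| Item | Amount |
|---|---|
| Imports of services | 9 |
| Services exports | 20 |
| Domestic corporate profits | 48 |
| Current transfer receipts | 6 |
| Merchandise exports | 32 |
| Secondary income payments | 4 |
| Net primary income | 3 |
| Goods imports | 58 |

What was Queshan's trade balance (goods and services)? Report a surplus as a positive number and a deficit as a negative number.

Goods balance = 32 - 58 = -26
Services balance = 20 - 9 = 11
Trade balance (goods + services) = -26 + 11 = -15

-15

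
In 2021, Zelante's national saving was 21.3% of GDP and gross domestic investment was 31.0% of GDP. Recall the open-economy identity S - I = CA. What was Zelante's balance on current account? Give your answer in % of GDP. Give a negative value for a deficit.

-9.7

CA = S - I = 21.3 - 31.0 = -9.7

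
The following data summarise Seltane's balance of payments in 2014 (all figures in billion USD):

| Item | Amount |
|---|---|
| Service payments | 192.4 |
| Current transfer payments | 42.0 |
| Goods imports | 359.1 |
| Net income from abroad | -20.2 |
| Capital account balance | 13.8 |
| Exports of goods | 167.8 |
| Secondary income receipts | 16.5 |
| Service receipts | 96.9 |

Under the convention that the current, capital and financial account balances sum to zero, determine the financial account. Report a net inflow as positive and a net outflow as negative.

Goods balance = 167.8 - 359.1 = -191.3
Services balance = 96.9 - 192.4 = -95.5
Trade balance (goods + services) = -191.3 + (-95.5) = -286.8
Net primary income = -20.2
Net secondary income = 16.5 - 42.0 = -25.5
Current account = -286.8 + (-20.2) + (-25.5) = -332.5
Financial account = -(-332.5 + 13.8) = 318.7

318.7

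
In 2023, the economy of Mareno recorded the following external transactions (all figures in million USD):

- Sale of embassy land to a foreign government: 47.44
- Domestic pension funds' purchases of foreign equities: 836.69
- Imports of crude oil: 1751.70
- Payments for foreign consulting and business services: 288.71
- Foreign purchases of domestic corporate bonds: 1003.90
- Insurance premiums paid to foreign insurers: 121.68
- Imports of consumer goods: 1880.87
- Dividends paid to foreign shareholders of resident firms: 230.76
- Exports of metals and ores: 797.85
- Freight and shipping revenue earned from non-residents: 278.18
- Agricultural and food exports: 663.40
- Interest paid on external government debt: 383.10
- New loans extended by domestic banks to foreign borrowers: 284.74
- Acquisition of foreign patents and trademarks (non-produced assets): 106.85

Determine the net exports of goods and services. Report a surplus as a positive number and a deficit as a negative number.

Goods: -1880.87 - 1751.70 + 797.85 + 663.40 = -2171.32
Services: -121.68 - 288.71 + 278.18 = -132.21
Trade balance = -2171.32 + (-132.21) = -2303.53
(Excluded from the trade balance — capital account: sale of embassy land to a foreign government 47.44, acquisition of foreign patents and trademarks (non-produced assets) 106.85; financial account: domestic pension funds' purchases of foreign equities 836.69, foreign purchases of domestic corporate bonds 1003.90, new loans extended by domestic banks to foreign borrowers 284.74; primary income: dividends paid to foreign shareholders of resident firms 230.76, interest paid on external government debt 383.10.)

-2303.53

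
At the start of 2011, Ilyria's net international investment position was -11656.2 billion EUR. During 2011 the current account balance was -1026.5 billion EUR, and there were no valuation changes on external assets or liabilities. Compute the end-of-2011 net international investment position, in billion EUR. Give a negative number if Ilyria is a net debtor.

With no valuation effects, change in NIIP = current account = -1026.5
End-of-year NIIP = -11656.2 + (-1026.5) = -12682.7

-12682.7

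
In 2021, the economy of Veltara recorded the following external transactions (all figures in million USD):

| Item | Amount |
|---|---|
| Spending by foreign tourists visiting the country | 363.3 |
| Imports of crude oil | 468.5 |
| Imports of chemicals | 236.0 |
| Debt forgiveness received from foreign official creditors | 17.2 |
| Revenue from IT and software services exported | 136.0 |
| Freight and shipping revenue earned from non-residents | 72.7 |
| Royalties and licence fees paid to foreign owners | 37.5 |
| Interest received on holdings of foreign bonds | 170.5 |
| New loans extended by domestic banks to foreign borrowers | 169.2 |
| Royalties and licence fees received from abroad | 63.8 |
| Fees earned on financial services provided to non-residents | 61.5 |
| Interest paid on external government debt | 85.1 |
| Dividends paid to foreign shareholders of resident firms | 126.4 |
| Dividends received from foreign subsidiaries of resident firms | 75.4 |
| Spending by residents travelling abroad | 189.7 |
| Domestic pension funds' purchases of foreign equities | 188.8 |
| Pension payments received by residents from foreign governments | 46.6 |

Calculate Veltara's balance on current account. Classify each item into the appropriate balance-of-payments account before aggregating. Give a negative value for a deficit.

Goods: -236.0 - 468.5 = -704.5
Services: 72.7 + 63.8 - 189.7 + 363.3 + 136.0 - 37.5 + 61.5 = 470.1
Primary income: 170.5 + 75.4 - 85.1 - 126.4 = 34.4
Secondary income: 46.6
Current account = (-704.5) + 470.1 + 34.4 + 46.6 = -153.4
(Excluded from the current account — capital account: debt forgiveness received from foreign official creditors 17.2; financial account: new loans extended by domestic banks to foreign borrowers 169.2, domestic pension funds' purchases of foreign equities 188.8.)

-153.4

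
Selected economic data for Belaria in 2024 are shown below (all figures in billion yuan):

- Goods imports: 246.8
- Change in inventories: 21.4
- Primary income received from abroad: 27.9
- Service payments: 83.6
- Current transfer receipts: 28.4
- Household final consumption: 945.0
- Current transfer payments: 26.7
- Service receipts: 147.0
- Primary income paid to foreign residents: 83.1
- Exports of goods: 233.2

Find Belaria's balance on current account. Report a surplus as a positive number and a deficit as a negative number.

-3.7

Goods balance = 233.2 - 246.8 = -13.6
Services balance = 147.0 - 83.6 = 63.4
Trade balance (goods + services) = -13.6 + 63.4 = 49.8
Net primary income = 27.9 - 83.1 = -55.2
Net secondary income = 28.4 - 26.7 = 1.7
Current account = 49.8 + (-55.2) + 1.7 = -3.7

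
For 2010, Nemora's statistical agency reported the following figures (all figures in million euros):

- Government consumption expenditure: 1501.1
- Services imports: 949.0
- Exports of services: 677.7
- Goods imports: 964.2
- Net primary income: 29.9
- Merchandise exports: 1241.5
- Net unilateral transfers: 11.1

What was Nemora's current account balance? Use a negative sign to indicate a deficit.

47.0

Goods balance = 1241.5 - 964.2 = 277.3
Services balance = 677.7 - 949.0 = -271.3
Trade balance (goods + services) = 277.3 + (-271.3) = 6.0
Net primary income = 29.9
Net secondary income = 11.1
Current account = 6.0 + 29.9 + 11.1 = 47.0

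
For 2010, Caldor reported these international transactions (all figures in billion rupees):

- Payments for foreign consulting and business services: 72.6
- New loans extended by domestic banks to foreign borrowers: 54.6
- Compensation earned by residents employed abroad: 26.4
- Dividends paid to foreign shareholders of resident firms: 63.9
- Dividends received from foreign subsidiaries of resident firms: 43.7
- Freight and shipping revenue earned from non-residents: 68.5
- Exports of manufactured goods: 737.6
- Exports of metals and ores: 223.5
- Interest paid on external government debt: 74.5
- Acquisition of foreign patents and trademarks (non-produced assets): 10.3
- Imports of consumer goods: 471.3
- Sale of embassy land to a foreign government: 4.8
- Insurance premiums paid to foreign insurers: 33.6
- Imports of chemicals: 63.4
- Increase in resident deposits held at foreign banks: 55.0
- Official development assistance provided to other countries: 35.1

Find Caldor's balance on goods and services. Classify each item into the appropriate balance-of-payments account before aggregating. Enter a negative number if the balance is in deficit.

388.7

Goods: 737.6 - 63.4 + 223.5 - 471.3 = 426.4
Services: 68.5 - 72.6 - 33.6 = -37.7
Trade balance = 426.4 + (-37.7) = 388.7
(Excluded from the trade balance — financial account: new loans extended by domestic banks to foreign borrowers 54.6, increase in resident deposits held at foreign banks 55.0; primary income: compensation earned by residents employed abroad 26.4, dividends paid to foreign shareholders of resident firms 63.9, dividends received from foreign subsidiaries of resident firms 43.7, interest paid on external government debt 74.5; capital account: acquisition of foreign patents and trademarks (non-produced assets) 10.3, sale of embassy land to a foreign government 4.8; secondary income: official development assistance provided to other countries 35.1.)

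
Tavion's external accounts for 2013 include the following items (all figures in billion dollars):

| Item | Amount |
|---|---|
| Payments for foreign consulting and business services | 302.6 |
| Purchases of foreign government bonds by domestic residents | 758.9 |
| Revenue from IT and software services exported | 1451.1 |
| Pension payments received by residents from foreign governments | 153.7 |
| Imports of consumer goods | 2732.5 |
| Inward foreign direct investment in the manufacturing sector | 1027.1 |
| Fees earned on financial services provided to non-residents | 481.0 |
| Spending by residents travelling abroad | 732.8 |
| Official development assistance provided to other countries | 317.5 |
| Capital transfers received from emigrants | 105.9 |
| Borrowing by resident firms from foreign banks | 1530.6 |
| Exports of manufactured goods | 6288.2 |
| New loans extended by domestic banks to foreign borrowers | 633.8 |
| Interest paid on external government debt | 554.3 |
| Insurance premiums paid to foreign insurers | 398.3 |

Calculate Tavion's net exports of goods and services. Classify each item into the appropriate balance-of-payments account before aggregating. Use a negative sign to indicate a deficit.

Goods: -2732.5 + 6288.2 = 3555.7
Services: -398.3 - 302.6 + 1451.1 + 481.0 - 732.8 = 498.4
Trade balance = 3555.7 + 498.4 = 4054.1
(Excluded from the trade balance — financial account: purchases of foreign government bonds by domestic residents 758.9, inward foreign direct investment in the manufacturing sector 1027.1, borrowing by resident firms from foreign banks 1530.6, new loans extended by domestic banks to foreign borrowers 633.8; secondary income: pension payments received by residents from foreign governments 153.7, official development assistance provided to other countries 317.5; capital account: capital transfers received from emigrants 105.9; primary income: interest paid on external government debt 554.3.)

4054.1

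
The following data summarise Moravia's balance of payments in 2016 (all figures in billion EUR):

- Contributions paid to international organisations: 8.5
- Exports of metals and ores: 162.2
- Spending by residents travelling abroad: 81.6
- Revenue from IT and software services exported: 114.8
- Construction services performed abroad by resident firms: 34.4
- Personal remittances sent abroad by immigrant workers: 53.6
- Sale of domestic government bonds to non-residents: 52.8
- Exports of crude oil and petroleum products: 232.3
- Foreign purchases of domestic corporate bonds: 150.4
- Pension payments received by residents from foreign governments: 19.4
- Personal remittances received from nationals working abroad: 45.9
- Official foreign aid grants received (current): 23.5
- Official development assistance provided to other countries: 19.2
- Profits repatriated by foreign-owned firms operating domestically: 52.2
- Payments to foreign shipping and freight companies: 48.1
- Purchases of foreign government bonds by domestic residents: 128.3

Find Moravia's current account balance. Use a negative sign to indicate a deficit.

369.3

Goods: 162.2 + 232.3 = 394.5
Services: -48.1 + 34.4 + 114.8 - 81.6 = 19.5
Primary income: -52.2
Secondary income: 45.9 + 19.4 - 19.2 - 53.6 - 8.5 + 23.5 = 7.5
Current account = 394.5 + 19.5 + (-52.2) + 7.5 = 369.3
(Excluded from the current account — financial account: sale of domestic government bonds to non-residents 52.8, foreign purchases of domestic corporate bonds 150.4, purchases of foreign government bonds by domestic residents 128.3.)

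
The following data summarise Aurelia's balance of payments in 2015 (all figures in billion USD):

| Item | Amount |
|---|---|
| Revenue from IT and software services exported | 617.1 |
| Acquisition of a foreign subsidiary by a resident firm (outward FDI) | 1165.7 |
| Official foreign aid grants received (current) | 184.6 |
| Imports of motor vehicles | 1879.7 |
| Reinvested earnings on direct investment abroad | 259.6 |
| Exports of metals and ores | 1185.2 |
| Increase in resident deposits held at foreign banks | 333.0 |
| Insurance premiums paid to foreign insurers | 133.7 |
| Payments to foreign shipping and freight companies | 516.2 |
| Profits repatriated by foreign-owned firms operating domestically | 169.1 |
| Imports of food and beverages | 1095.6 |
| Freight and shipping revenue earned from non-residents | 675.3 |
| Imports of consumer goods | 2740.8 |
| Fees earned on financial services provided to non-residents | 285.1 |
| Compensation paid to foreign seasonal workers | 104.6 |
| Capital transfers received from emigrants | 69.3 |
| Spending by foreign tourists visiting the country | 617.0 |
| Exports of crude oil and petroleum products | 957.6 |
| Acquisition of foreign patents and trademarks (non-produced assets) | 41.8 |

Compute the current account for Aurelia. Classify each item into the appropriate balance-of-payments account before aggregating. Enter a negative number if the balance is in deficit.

-1858.2

Goods: -1879.7 + 1185.2 + 957.6 - 1095.6 - 2740.8 = -3573.3
Services: 617.1 + 675.3 + 285.1 + 617.0 - 516.2 - 133.7 = 1544.6
Primary income: 259.6 - 104.6 - 169.1 = -14.1
Secondary income: 184.6
Current account = (-3573.3) + 1544.6 + (-14.1) + 184.6 = -1858.2
(Excluded from the current account — financial account: acquisition of a foreign subsidiary by a resident firm (outward FDI) 1165.7, increase in resident deposits held at foreign banks 333.0; capital account: capital transfers received from emigrants 69.3, acquisition of foreign patents and trademarks (non-produced assets) 41.8.)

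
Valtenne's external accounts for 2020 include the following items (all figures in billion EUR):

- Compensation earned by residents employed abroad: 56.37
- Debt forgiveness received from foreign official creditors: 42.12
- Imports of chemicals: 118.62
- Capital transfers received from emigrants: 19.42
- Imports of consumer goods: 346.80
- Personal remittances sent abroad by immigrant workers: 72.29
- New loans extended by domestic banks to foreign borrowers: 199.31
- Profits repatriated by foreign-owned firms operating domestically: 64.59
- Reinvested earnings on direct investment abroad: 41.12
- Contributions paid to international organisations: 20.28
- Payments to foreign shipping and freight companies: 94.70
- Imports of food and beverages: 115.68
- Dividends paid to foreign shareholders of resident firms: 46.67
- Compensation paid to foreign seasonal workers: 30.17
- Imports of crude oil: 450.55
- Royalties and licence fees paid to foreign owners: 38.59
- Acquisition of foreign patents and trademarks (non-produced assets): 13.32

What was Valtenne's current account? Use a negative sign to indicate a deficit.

-1301.45

Goods: -450.55 - 346.80 - 115.68 - 118.62 = -1031.65
Services: -38.59 - 94.70 = -133.29
Primary income: 56.37 - 30.17 + 41.12 - 46.67 - 64.59 = -43.94
Secondary income: -20.28 - 72.29 = -92.57
Current account = (-1031.65) + (-133.29) + (-43.94) + (-92.57) = -1301.45
(Excluded from the current account — capital account: debt forgiveness received from foreign official creditors 42.12, capital transfers received from emigrants 19.42, acquisition of foreign patents and trademarks (non-produced assets) 13.32; financial account: new loans extended by domestic banks to foreign borrowers 199.31.)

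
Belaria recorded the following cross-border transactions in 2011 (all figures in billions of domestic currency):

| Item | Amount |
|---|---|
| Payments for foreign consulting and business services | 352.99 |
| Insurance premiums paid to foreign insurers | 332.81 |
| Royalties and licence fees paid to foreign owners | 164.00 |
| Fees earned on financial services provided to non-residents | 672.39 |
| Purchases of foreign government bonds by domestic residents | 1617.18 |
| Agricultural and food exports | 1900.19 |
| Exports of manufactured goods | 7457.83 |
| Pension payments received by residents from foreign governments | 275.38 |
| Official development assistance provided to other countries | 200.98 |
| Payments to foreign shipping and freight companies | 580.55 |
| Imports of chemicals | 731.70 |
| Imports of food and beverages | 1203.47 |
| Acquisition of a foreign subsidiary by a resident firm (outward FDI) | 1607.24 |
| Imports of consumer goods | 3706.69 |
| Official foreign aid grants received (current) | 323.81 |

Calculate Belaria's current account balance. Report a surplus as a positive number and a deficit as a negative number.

3356.41

Goods: -3706.69 + 7457.83 - 1203.47 - 731.70 + 1900.19 = 3716.16
Services: -332.81 - 352.99 + 672.39 - 164.00 - 580.55 = -757.96
Secondary income: 275.38 - 200.98 + 323.81 = 398.21
Current account = 3716.16 + (-757.96) + 398.21 = 3356.41
(Excluded from the current account — financial account: purchases of foreign government bonds by domestic residents 1617.18, acquisition of a foreign subsidiary by a resident firm (outward FDI) 1607.24.)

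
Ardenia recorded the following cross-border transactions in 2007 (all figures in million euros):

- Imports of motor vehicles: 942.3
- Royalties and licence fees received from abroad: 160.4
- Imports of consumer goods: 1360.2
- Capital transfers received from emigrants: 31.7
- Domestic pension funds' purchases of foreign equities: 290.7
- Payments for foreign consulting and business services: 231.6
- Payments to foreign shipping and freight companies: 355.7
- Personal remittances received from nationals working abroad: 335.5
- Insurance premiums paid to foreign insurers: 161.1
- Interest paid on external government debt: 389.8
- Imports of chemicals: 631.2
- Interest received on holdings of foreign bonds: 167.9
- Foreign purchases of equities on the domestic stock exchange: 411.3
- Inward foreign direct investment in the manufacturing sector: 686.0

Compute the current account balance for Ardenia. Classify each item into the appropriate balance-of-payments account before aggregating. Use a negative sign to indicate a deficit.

-3408.1

Goods: -631.2 - 1360.2 - 942.3 = -2933.7
Services: -231.6 + 160.4 - 355.7 - 161.1 = -588.0
Primary income: -389.8 + 167.9 = -221.9
Secondary income: 335.5
Current account = (-2933.7) + (-588.0) + (-221.9) + 335.5 = -3408.1
(Excluded from the current account — capital account: capital transfers received from emigrants 31.7; financial account: domestic pension funds' purchases of foreign equities 290.7, foreign purchases of equities on the domestic stock exchange 411.3, inward foreign direct investment in the manufacturing sector 686.0.)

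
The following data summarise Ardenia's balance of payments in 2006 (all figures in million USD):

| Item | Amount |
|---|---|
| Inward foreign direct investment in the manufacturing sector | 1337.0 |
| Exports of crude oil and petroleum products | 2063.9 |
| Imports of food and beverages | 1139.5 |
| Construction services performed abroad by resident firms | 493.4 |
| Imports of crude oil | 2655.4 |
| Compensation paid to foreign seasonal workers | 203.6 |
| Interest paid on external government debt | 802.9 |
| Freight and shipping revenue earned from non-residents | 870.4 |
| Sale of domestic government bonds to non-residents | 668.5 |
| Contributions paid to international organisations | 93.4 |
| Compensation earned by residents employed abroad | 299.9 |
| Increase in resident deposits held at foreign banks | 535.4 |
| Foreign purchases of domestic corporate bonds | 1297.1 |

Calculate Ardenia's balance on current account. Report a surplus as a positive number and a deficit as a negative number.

Goods: -2655.4 - 1139.5 + 2063.9 = -1731.0
Services: 493.4 + 870.4 = 1363.8
Primary income: -802.9 - 203.6 + 299.9 = -706.6
Secondary income: -93.4
Current account = (-1731.0) + 1363.8 + (-706.6) + (-93.4) = -1167.2
(Excluded from the current account — financial account: inward foreign direct investment in the manufacturing sector 1337.0, sale of domestic government bonds to non-residents 668.5, increase in resident deposits held at foreign banks 535.4, foreign purchases of domestic corporate bonds 1297.1.)

-1167.2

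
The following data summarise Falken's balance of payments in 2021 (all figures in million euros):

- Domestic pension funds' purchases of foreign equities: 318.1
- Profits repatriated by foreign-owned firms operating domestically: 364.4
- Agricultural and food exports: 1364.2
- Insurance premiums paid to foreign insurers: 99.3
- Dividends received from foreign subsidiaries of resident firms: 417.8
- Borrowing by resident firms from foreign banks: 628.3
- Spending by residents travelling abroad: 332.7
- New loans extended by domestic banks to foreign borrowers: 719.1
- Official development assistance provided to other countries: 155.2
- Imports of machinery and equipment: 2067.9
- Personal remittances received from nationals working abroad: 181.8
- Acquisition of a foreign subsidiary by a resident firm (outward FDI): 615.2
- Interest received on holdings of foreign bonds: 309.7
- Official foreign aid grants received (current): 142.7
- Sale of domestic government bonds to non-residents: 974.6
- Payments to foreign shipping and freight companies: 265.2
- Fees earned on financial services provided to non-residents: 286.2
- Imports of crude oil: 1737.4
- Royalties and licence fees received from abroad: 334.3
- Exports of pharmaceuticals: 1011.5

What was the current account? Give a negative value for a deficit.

Goods: -1737.4 + 1364.2 + 1011.5 - 2067.9 = -1429.6
Services: 334.3 - 99.3 + 286.2 - 332.7 - 265.2 = -76.7
Primary income: -364.4 + 309.7 + 417.8 = 363.1
Secondary income: -155.2 + 181.8 + 142.7 = 169.3
Current account = (-1429.6) + (-76.7) + 363.1 + 169.3 = -973.9
(Excluded from the current account — financial account: domestic pension funds' purchases of foreign equities 318.1, borrowing by resident firms from foreign banks 628.3, new loans extended by domestic banks to foreign borrowers 719.1, acquisition of a foreign subsidiary by a resident firm (outward FDI) 615.2, sale of domestic government bonds to non-residents 974.6.)

-973.9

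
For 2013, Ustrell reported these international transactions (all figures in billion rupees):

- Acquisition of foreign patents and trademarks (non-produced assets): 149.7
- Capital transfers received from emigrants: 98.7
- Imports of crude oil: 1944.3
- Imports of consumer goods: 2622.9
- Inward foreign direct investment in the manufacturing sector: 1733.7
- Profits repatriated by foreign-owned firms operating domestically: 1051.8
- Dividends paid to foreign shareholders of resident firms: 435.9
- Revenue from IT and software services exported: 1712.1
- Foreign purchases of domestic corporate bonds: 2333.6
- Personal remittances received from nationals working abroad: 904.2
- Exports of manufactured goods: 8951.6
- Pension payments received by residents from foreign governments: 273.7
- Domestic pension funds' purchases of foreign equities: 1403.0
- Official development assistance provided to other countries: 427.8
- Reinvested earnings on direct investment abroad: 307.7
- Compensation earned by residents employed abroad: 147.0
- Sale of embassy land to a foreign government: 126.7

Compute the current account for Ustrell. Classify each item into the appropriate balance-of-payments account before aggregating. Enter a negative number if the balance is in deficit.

5813.6

Goods: 8951.6 - 1944.3 - 2622.9 = 4384.4
Services: 1712.1
Primary income: -435.9 - 1051.8 + 147.0 + 307.7 = -1033.0
Secondary income: -427.8 + 273.7 + 904.2 = 750.1
Current account = 4384.4 + 1712.1 + (-1033.0) + 750.1 = 5813.6
(Excluded from the current account — capital account: acquisition of foreign patents and trademarks (non-produced assets) 149.7, capital transfers received from emigrants 98.7, sale of embassy land to a foreign government 126.7; financial account: inward foreign direct investment in the manufacturing sector 1733.7, foreign purchases of domestic corporate bonds 2333.6, domestic pension funds' purchases of foreign equities 1403.0.)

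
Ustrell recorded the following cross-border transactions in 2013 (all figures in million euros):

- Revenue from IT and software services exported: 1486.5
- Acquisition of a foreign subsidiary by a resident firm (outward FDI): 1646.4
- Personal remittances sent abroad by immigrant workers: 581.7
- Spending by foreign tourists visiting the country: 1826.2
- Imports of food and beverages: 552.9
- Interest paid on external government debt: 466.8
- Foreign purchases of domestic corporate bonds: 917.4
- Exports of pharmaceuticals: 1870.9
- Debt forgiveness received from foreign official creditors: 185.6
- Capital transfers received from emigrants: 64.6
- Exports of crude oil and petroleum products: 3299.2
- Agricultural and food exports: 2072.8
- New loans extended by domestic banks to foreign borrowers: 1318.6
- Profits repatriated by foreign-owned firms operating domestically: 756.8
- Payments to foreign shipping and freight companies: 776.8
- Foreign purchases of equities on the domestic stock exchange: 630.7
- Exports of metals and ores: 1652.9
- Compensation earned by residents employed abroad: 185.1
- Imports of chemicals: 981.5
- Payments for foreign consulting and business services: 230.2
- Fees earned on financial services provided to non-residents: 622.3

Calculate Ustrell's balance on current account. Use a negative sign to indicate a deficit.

Goods: -552.9 - 981.5 + 1652.9 + 2072.8 + 3299.2 + 1870.9 = 7361.4
Services: 622.3 + 1826.2 - 230.2 + 1486.5 - 776.8 = 2928.0
Primary income: -466.8 - 756.8 + 185.1 = -1038.5
Secondary income: -581.7
Current account = 7361.4 + 2928.0 + (-1038.5) + (-581.7) = 8669.2
(Excluded from the current account — financial account: acquisition of a foreign subsidiary by a resident firm (outward FDI) 1646.4, foreign purchases of domestic corporate bonds 917.4, new loans extended by domestic banks to foreign borrowers 1318.6, foreign purchases of equities on the domestic stock exchange 630.7; capital account: debt forgiveness received from foreign official creditors 185.6, capital transfers received from emigrants 64.6.)

8669.2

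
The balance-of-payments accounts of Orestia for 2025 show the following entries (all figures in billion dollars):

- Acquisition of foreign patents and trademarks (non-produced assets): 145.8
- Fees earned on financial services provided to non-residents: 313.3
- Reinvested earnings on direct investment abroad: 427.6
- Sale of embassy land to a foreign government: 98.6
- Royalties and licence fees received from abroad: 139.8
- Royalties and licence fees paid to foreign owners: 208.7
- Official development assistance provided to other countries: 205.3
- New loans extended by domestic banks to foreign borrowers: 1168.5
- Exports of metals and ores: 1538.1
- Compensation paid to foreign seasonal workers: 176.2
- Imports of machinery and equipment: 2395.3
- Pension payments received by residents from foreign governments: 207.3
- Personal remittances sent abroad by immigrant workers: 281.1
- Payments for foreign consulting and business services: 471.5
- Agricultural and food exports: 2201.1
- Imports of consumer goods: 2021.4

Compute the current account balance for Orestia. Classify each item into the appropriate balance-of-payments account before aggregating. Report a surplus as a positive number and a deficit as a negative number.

Goods: 2201.1 - 2021.4 + 1538.1 - 2395.3 = -677.5
Services: 313.3 + 139.8 - 208.7 - 471.5 = -227.1
Primary income: 427.6 - 176.2 = 251.4
Secondary income: 207.3 - 205.3 - 281.1 = -279.1
Current account = (-677.5) + (-227.1) + 251.4 + (-279.1) = -932.3
(Excluded from the current account — capital account: acquisition of foreign patents and trademarks (non-produced assets) 145.8, sale of embassy land to a foreign government 98.6; financial account: new loans extended by domestic banks to foreign borrowers 1168.5.)

-932.3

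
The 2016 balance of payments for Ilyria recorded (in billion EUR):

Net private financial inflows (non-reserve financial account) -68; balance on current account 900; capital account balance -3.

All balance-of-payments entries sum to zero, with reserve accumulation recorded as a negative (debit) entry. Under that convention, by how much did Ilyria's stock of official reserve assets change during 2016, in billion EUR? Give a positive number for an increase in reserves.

829

Official reserve transactions balance = -(900 + (-3) + (-68)) = -829
An accumulation of reserves is recorded as a debit (negative entry), so the change in the stock of reserves is the negative of that balance.
Change in official reserves = -(-829) = 829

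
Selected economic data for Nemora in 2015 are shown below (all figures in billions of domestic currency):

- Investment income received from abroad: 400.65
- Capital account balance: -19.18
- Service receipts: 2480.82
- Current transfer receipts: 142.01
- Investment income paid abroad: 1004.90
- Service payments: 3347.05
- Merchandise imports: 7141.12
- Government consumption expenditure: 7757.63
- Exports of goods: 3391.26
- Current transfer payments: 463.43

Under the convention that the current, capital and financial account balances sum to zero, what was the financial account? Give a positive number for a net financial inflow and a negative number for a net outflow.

Goods balance = 3391.26 - 7141.12 = -3749.86
Services balance = 2480.82 - 3347.05 = -866.23
Trade balance (goods + services) = -3749.86 + (-866.23) = -4616.09
Net primary income = 400.65 - 1004.90 = -604.25
Net secondary income = 142.01 - 463.43 = -321.42
Current account = -4616.09 + (-604.25) + (-321.42) = -5541.76
Financial account = -(-5541.76 + (-19.18)) = 5560.94

5560.94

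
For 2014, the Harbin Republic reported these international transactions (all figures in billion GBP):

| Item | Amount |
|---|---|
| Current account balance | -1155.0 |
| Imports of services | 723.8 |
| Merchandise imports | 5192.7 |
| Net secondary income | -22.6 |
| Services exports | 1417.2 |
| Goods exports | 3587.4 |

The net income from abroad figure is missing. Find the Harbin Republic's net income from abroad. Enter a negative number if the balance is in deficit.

-220.5

Current account = goods balance + services balance + net primary income + net secondary income
Sum of the known components = -934.5
Net income from abroad = CA - (known components) = -1155.0 - (-934.5) = -220.5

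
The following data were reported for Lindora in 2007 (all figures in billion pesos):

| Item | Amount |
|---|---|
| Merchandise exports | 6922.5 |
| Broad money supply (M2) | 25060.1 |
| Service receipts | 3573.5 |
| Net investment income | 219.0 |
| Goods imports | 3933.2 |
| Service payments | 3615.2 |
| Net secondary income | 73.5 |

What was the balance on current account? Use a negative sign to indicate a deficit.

3240.1

Goods balance = 6922.5 - 3933.2 = 2989.3
Services balance = 3573.5 - 3615.2 = -41.7
Trade balance (goods + services) = 2989.3 + (-41.7) = 2947.6
Net primary income = 219.0
Net secondary income = 73.5
Current account = 2947.6 + 219.0 + 73.5 = 3240.1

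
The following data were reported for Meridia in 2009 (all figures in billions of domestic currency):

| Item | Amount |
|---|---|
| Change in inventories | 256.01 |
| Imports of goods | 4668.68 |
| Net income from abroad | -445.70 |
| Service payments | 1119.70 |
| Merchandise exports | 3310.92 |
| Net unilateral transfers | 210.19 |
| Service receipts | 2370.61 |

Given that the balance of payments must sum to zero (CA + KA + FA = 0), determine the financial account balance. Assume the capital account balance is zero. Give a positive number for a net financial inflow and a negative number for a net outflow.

Goods balance = 3310.92 - 4668.68 = -1357.76
Services balance = 2370.61 - 1119.70 = 1250.91
Trade balance (goods + services) = -1357.76 + 1250.91 = -106.85
Net primary income = -445.70
Net secondary income = 210.19
Current account = -106.85 + (-445.70) + 210.19 = -342.36
Financial account = -(-342.36) = 342.36

342.36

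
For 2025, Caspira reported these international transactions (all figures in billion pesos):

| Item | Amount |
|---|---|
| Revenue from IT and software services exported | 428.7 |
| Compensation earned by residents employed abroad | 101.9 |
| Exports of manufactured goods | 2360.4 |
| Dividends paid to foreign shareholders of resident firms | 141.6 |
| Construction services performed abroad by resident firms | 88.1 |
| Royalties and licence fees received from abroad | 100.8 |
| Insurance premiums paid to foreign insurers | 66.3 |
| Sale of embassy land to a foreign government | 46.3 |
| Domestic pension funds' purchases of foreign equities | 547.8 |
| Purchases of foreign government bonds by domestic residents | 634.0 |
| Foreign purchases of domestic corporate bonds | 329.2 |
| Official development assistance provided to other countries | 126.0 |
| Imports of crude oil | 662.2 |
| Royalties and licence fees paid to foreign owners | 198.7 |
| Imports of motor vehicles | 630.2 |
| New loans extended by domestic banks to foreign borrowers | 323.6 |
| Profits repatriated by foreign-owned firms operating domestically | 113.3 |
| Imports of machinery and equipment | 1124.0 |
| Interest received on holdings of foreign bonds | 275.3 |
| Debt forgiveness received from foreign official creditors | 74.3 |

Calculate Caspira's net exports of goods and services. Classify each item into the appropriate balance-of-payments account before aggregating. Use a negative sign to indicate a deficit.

Goods: 2360.4 - 1124.0 - 662.2 - 630.2 = -56.0
Services: 428.7 - 198.7 + 88.1 - 66.3 + 100.8 = 352.6
Trade balance = -56.0 + 352.6 = 296.6
(Excluded from the trade balance — primary income: compensation earned by residents employed abroad 101.9, dividends paid to foreign shareholders of resident firms 141.6, profits repatriated by foreign-owned firms operating domestically 113.3, interest received on holdings of foreign bonds 275.3; capital account: sale of embassy land to a foreign government 46.3, debt forgiveness received from foreign official creditors 74.3; financial account: domestic pension funds' purchases of foreign equities 547.8, purchases of foreign government bonds by domestic residents 634.0, foreign purchases of domestic corporate bonds 329.2, new loans extended by domestic banks to foreign borrowers 323.6; secondary income: official development assistance provided to other countries 126.0.)

296.6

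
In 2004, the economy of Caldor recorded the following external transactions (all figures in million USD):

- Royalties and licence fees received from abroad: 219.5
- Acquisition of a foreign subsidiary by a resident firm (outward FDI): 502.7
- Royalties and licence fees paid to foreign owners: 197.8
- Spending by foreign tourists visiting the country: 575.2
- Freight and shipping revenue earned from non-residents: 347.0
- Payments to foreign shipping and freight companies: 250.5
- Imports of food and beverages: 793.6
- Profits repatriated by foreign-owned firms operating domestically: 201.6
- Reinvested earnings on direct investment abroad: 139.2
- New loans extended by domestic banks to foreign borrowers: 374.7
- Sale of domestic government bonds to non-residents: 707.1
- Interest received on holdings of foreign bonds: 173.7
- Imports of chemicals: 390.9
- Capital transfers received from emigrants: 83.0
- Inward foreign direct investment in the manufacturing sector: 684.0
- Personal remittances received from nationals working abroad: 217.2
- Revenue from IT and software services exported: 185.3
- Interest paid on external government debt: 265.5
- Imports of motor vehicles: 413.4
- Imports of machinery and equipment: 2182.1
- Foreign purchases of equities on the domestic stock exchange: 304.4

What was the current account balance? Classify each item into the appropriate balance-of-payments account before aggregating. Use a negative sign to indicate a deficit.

Goods: -793.6 - 390.9 - 413.4 - 2182.1 = -3780.0
Services: -250.5 + 575.2 - 197.8 + 185.3 + 219.5 + 347.0 = 878.7
Primary income: 173.7 - 265.5 + 139.2 - 201.6 = -154.2
Secondary income: 217.2
Current account = (-3780.0) + 878.7 + (-154.2) + 217.2 = -2838.3
(Excluded from the current account — financial account: acquisition of a foreign subsidiary by a resident firm (outward FDI) 502.7, new loans extended by domestic banks to foreign borrowers 374.7, sale of domestic government bonds to non-residents 707.1, inward foreign direct investment in the manufacturing sector 684.0, foreign purchases of equities on the domestic stock exchange 304.4; capital account: capital transfers received from emigrants 83.0.)

-2838.3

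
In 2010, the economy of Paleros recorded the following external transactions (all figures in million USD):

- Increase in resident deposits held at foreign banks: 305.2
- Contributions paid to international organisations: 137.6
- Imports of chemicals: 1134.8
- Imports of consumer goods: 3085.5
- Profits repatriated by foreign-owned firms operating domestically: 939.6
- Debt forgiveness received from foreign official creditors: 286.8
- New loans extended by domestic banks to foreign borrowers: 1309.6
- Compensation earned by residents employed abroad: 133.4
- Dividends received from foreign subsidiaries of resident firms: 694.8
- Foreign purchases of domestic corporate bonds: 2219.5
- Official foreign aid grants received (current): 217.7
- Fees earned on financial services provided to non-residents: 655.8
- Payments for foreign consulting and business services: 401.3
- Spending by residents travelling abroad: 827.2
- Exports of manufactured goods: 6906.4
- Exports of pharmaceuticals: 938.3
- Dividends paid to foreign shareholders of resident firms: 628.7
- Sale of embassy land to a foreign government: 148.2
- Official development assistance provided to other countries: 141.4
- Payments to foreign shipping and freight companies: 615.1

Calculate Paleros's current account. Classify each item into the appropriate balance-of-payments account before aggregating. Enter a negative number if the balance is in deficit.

Goods: -3085.5 + 6906.4 - 1134.8 + 938.3 = 3624.4
Services: -615.1 - 401.3 + 655.8 - 827.2 = -1187.8
Primary income: 694.8 - 939.6 + 133.4 - 628.7 = -740.1
Secondary income: -137.6 + 217.7 - 141.4 = -61.3
Current account = 3624.4 + (-1187.8) + (-740.1) + (-61.3) = 1635.2
(Excluded from the current account — financial account: increase in resident deposits held at foreign banks 305.2, new loans extended by domestic banks to foreign borrowers 1309.6, foreign purchases of domestic corporate bonds 2219.5; capital account: debt forgiveness received from foreign official creditors 286.8, sale of embassy land to a foreign government 148.2.)

1635.2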